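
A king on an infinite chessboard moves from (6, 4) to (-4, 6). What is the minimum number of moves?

max(|x_i - y_i|) = max(|6 - (-4)|, |4 - 6|) = max(10, 2) = 10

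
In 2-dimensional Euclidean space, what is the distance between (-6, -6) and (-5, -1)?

√(Σ(x_i - y_i)²) = √((-6 - (-5))² + (-6 - (-1))²)
= √((-1)² + (-5)²) = √(1 + 25) = √26 ≈ 5.099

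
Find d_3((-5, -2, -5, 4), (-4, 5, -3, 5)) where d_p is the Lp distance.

(Σ|x_i - y_i|^3)^(1/3) = (|-5 - (-4)|^3 + |-2 - 5|^3 + |-5 - (-3)|^3 + |4 - 5|^3)^(1/3)
= (1^3 + 7^3 + 2^3 + 1^3)^(1/3) = (1 + 343 + 8 + 1)^(1/3) = (353)^(1/3) ≈ 7.0674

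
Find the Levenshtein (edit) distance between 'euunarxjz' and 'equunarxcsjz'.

Let D[i][j] be the edit distance between the first i characters of 'euunarxjz' and the first j characters of 'equunarxcsjz', with D[i][0] = i, D[0][j] = j, and D[i][j] = D[i-1][j-1] if the characters match, else 1 + min(D[i-1][j], D[i][j-1], D[i-1][j-1]). Filling the table (rows: prefixes of 'euunarxjz', columns: prefixes of 'equunarxcsjz'):
     ε  e  q  u  u  n  a  r  x  c  s  j  z
  ε  0  1  2  3  4  5  6  7  8  9 10 11 12
  e  1  0  1  2  3  4  5  6  7  8  9 10 11
  u  2  1  1  1  2  3  4  5  6  7  8  9 10
  u  3  2  2  1  1  2  3  4  5  6  7  8  9
  n  4  3  3  2  2  1  2  3  4  5  6  7  8
  a  5  4  4  3  3  2  1  2  3  4  5  6  7
  r  6  5  5  4  4  3  2  1  2  3  4  5  6
  x  7  6  6  5  5  4  3  2  1  2  3  4  5
  j  8  7  7  6  6  5  4  3  2  2  3  3  4
  z  9  8  8  7  7  6  5  4  3  3  3  4  3
The bottom-right entry gives D[9][12] = 3, so no sequence of fewer than 3 edits works. Backtracking through the table gives one optimal edit sequence (3 edits):
  euunarxjz → equunarxjz (ins q @2)
  equunarxjz → equunarxcjz (ins c @9)
  equunarxcjz → equunarxcsjz (ins s @10)
Edit distance = 3.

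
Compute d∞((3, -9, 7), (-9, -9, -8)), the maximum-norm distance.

max(|x_i - y_i|) = max(|3 - (-9)|, |-9 - (-9)|, |7 - (-8)|) = max(12, 0, 15) = 15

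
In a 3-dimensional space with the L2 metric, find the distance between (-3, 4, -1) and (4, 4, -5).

(Σ|x_i - y_i|^2)^(1/2) = (|-3 - 4|^2 + |4 - 4|^2 + |-1 - (-5)|^2)^(1/2)
= (7^2 + 0^2 + 4^2)^(1/2) = (49 + 0 + 16)^(1/2) = (65)^(1/2) ≈ 8.0623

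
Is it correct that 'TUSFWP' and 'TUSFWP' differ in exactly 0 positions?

Differing positions: none. Hamming distance = 0, so the claim is true.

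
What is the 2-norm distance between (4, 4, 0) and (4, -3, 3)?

(Σ|x_i - y_i|^2)^(1/2) = (|4 - 4|^2 + |4 - (-3)|^2 + |0 - 3|^2)^(1/2)
= (0^2 + 7^2 + 3^2)^(1/2) = (0 + 49 + 9)^(1/2) = (58)^(1/2) ≈ 7.6158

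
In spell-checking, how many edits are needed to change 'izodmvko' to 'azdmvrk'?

Let D[i][j] be the edit distance between the first i characters of 'izodmvko' and the first j characters of 'azdmvrk', with D[i][0] = i, D[0][j] = j, and D[i][j] = D[i-1][j-1] if the characters match, else 1 + min(D[i-1][j], D[i][j-1], D[i-1][j-1]). Filling the table (rows: prefixes of 'izodmvko', columns: prefixes of 'azdmvrk'):
     ε  a  z  d  m  v  r  k
  ε  0  1  2  3  4  5  6  7
  i  1  1  2  3  4  5  6  7
  z  2  2  1  2  3  4  5  6
  o  3  3  2  2  3  4  5  6
  d  4  4  3  2  3  4  5  6
  m  5  5  4  3  2  3  4  5
  v  6  6  5  4  3  2  3  4
  k  7  7  6  5  4  3  3  3
  o  8  8  7  6  5  4  4  4
The bottom-right entry gives D[8][7] = 4, so no sequence of fewer than 4 edits works. Backtracking through the table gives one optimal edit sequence (4 edits):
  izodmvko → azodmvko (sub i→a @1)
  azodmvko → azdmvko (del o @3)
  azdmvko → azdmvro (sub k→r @6)
  azdmvro → azdmvrk (sub o→k @7)
Edit distance = 4.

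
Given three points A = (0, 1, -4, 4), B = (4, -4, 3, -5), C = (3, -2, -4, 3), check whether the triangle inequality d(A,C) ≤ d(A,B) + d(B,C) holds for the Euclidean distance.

d(A,B) = √(4² + 5² + 7² + 9²) = √171 ≈ 13.0767, d(B,C) = √(1² + 2² + 7² + 8²) = √118 ≈ 10.8628, d(A,C) = √(3² + 3² + 0² + 1²) = √19 ≈ 4.3589.
d(A,C) ≈ 4.3589 ≤ 13.0767 + 10.8628 = 23.9395. Triangle inequality is satisfied.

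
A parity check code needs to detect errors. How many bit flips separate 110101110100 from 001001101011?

Differing positions: 1, 2, 3, 4, 8, 9, 10, 11, 12. Hamming distance = 9.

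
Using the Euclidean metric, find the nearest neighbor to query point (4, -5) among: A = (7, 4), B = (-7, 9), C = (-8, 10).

Distances: d(A) ≈ 9.4868, d(B) ≈ 17.8045, d(C) ≈ 19.2094. Nearest: A = (7, 4) with distance 9.4868.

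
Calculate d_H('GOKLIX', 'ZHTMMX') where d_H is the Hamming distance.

Differing positions: 1, 2, 3, 4, 5. Hamming distance = 5.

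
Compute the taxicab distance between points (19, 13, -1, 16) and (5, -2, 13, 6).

Σ|x_i - y_i| = |19 - 5| + |13 - (-2)| + |-1 - 13| + |16 - 6| = 14 + 15 + 14 + 10 = 53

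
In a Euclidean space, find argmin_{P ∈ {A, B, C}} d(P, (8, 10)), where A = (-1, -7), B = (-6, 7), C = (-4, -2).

Distances: d(A) ≈ 19.2354, d(B) ≈ 14.3178, d(C) ≈ 16.9706. Nearest: B = (-6, 7) with distance 14.3178.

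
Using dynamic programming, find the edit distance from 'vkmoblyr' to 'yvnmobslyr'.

Let D[i][j] be the edit distance between the first i characters of 'vkmoblyr' and the first j characters of 'yvnmobslyr', with D[i][0] = i, D[0][j] = j, and D[i][j] = D[i-1][j-1] if the characters match, else 1 + min(D[i-1][j], D[i][j-1], D[i-1][j-1]). Filling the table (rows: prefixes of 'vkmoblyr', columns: prefixes of 'yvnmobslyr'):
     ε  y  v  n  m  o  b  s  l  y  r
  ε  0  1  2  3  4  5  6  7  8  9 10
  v  1  1  1  2  3  4  5  6  7  8  9
  k  2  2  2  2  3  4  5  6  7  8  9
  m  3  3  3  3  2  3  4  5  6  7  8
  o  4  4  4  4  3  2  3  4  5  6  7
  b  5  5  5  5  4  3  2  3  4  5  6
  l  6  6  6  6  5  4  3  3  3  4  5
  y  7  6  7  7  6  5  4  4  4  3  4
  r  8  7  7  8  7  6  5  5  5  4  3
The bottom-right entry gives D[8][10] = 3, so no sequence of fewer than 3 edits works. Backtracking through the table gives one optimal edit sequence (3 edits):
  vkmoblyr → yvkmoblyr (ins y @1)
  yvkmoblyr → yvnmoblyr (sub k→n @3)
  yvnmoblyr → yvnmobslyr (ins s @7)
Edit distance = 3.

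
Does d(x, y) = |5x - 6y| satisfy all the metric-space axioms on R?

No. d fails symmetry: d(9, 5) = |5·9 - 6·5| = |15| = 15, but d(5, 9) = |5·5 - 6·9| = |-29| = 29. Since 15 ≠ 29, d(x,y) ≠ d(y,x) in general.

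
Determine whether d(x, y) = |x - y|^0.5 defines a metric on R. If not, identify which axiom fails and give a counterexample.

Yes. With 0 < p = 0.5 ≤ 1, d(x,y) = |x-y|^0.5 is a metric on R. Non-negativity and symmetry are immediate; |x-y|^0.5 = 0 ⟺ |x-y| = 0 ⟺ x = y. For the triangle inequality, the function t ↦ t^0.5 is subadditive on [0,∞) when p ≤ 1, so |x-z|^0.5 ≤ (|x-y| + |y-z|)^0.5 ≤ |x-y|^0.5 + |y-z|^0.5.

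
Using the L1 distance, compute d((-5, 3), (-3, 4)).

Σ|x_i - y_i| = |-5 - (-3)| + |3 - 4| = 2 + 1 = 3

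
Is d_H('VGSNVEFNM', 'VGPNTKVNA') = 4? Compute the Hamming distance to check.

Differing positions: 3, 5, 6, 7, 9. Hamming distance = 5, so the claim that d_H = 4 is false.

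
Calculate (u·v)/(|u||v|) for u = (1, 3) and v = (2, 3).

With u = (1, 3), v = (2, 3):
u·v = 1·2 + 3·3 = 2 + 9 = 11.
|u| = √(1² + 3²) = √10, |v| = √(2² + 3²) = √13, so |u||v| = √(10·13) = √130.
cos θ = (u·v)/(|u||v|) = 11/√130 ≈ 0.9648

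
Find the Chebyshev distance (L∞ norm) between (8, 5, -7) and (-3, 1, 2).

max(|x_i - y_i|) = max(|8 - (-3)|, |5 - 1|, |-7 - 2|) = max(11, 4, 9) = 11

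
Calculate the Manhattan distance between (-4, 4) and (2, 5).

Σ|x_i - y_i| = |-4 - 2| + |4 - 5| = 6 + 1 = 7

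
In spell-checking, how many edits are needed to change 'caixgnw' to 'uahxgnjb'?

Let D[i][j] be the edit distance between the first i characters of 'caixgnw' and the first j characters of 'uahxgnjb', with D[i][0] = i, D[0][j] = j, and D[i][j] = D[i-1][j-1] if the characters match, else 1 + min(D[i-1][j], D[i][j-1], D[i-1][j-1]). Filling the table (rows: prefixes of 'caixgnw', columns: prefixes of 'uahxgnjb'):
     ε  u  a  h  x  g  n  j  b
  ε  0  1  2  3  4  5  6  7  8
  c  1  1  2  3  4  5  6  7  8
  a  2  2  1  2  3  4  5  6  7
  i  3  3  2  2  3  4  5  6  7
  x  4  4  3  3  2  3  4  5  6
  g  5  5  4  4  3  2  3  4  5
  n  6  6  5  5  4  3  2  3  4
  w  7  7  6  6  5  4  3  3  4
The bottom-right entry gives D[7][8] = 4, so no sequence of fewer than 4 edits works. Backtracking through the table gives one optimal edit sequence (4 edits):
  caixgnw → uaixgnw (sub c→u @1)
  uaixgnw → uahxgnw (sub i→h @3)
  uahxgnw → uahxgnjw (ins j @7)
  uahxgnjw → uahxgnjb (sub w→b @8)
Edit distance = 4.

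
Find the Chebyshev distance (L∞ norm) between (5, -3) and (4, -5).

max(|x_i - y_i|) = max(|5 - 4|, |-3 - (-5)|) = max(1, 2) = 2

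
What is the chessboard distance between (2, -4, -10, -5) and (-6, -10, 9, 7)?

max(|x_i - y_i|) = max(|2 - (-6)|, |-4 - (-10)|, |-10 - 9|, |-5 - 7|) = max(8, 6, 19, 12) = 19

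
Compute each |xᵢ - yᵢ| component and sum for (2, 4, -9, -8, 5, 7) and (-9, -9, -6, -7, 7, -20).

Σ|x_i - y_i| = |2 - (-9)| + |4 - (-9)| + |-9 - (-6)| + |-8 - (-7)| + |5 - 7| + |7 - (-20)| = 11 + 13 + 3 + 1 + 2 + 27 = 57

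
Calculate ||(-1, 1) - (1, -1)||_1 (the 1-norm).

Σ|x_i - y_i| = |-1 - 1| + |1 - (-1)| = 2 + 2 = 4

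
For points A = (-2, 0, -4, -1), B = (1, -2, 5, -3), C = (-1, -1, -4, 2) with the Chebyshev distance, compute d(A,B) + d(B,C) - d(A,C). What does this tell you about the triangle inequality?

d(A,B) = max(3, 2, 9, 2) = 9, d(B,C) = max(2, 1, 9, 5) = 9, d(A,C) = max(1, 1, 0, 3) = 3.
d(A,B) + d(B,C) - d(A,C) = 9 + 9 - 3 = 18 - 3 = 15. This is ≥ 0, so the triangle inequality holds for these points.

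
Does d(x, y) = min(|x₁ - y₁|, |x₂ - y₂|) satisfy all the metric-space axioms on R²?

No. d fails identity of indiscernibles: take x = (-5, 0) and y = (-5, 8). Then d(x,y) = min(|-5 - (-5)|, |0 - 8|) = min(0, 8) = 0, yet x ≠ y.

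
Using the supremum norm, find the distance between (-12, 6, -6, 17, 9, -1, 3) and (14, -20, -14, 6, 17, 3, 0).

max(|x_i - y_i|) = max(|-12 - 14|, |6 - (-20)|, |-6 - (-14)|, |17 - 6|, |9 - 17|, |-1 - 3|, |3 - 0|) = max(26, 26, 8, 11, 8, 4, 3) = 26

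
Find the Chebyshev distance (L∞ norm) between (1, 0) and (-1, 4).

max(|x_i - y_i|) = max(|1 - (-1)|, |0 - 4|) = max(2, 4) = 4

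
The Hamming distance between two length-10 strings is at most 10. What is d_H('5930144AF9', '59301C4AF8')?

Differing positions: 6, 10. Hamming distance = 2. The maximum possible Hamming distance for length-10 strings is 10, so d_H/10 = 2/10 = 0.2.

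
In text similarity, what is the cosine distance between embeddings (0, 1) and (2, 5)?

With u = (0, 1), v = (2, 5):
u·v = 0·2 + 1·5 = 0 + 5 = 5.
|u| = √(0² + 1²) = √1, |v| = √(2² + 5²) = √29, so |u||v| = √(1·29) = √29.
cos θ = (u·v)/(|u||v|) = 5/√29 ≈ 0.9285
Cosine distance = 1 - cos θ ≈ 1 - 0.9285 = 0.0715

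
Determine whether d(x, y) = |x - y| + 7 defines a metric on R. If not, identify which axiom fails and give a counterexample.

No. d fails identity of indiscernibles (specifically d(x,x) = 0): d(-1, -1) = |-1 - (-1)| + 7 = 0 + 7 = 7 ≠ 0.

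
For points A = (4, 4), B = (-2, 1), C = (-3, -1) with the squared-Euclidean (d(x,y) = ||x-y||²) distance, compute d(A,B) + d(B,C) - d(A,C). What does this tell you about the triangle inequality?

d(A,B) = 6² + 3² = 45, d(B,C) = 1² + 2² = 5, d(A,C) = 7² + 5² = 74.
d(A,B) + d(B,C) - d(A,C) = 45 + 5 - 74 = 50 - 74 = -24. This is < 0, so the triangle inequality FAILS for these points (squared-Euclidean is not a metric).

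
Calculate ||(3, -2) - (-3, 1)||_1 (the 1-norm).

Σ|x_i - y_i| = |3 - (-3)| + |-2 - 1| = 6 + 3 = 9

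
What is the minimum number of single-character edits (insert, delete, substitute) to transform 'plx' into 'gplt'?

Let D[i][j] be the edit distance between the first i characters of 'plx' and the first j characters of 'gplt', with D[i][0] = i, D[0][j] = j, and D[i][j] = D[i-1][j-1] if the characters match, else 1 + min(D[i-1][j], D[i][j-1], D[i-1][j-1]). Filling the table (rows: prefixes of 'plx', columns: prefixes of 'gplt'):
     ε  g  p  l  t
  ε  0  1  2  3  4
  p  1  1  1  2  3
  l  2  2  2  1  2
  x  3  3  3  2  2
The bottom-right entry gives D[3][4] = 2, so no sequence of fewer than 2 edits works. Backtracking through the table gives one optimal edit sequence (2 edits):
  plx → gplx (ins g @1)
  gplx → gplt (sub x→t @4)
Edit distance = 2.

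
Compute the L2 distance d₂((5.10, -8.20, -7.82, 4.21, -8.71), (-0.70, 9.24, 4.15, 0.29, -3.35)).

√(Σ(x_i - y_i)²) = √((5.1 - (-0.7))² + (-8.2 - 9.24)² + (-7.82 - 4.15)² + (4.21 - 0.29)² + (-8.71 - (-3.35))²)
= √(5.8² + (-17.44)² + (-11.97)² + 3.92² + (-5.36)²) = √(33.64 + 304.1536 + 143.2809 + 15.3664 + 28.7296) = √525.1705 ≈ 22.9166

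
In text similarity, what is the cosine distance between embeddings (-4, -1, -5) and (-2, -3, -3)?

With u = (-4, -1, -5), v = (-2, -3, -3):
u·v = (-4)·(-2) + (-1)·(-3) + (-5)·(-3) = 8 + 3 + 15 = 26.
|u| = √((-4)² + (-1)² + (-5)²) = √42, |v| = √((-2)² + (-3)² + (-3)²) = √22, so |u||v| = √(42·22) = √924.
cos θ = (u·v)/(|u||v|) = 26/√924 ≈ 0.8553
Cosine distance = 1 - cos θ ≈ 1 - 0.8553 = 0.1447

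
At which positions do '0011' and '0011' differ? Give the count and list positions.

Differing positions: none. Hamming distance = 0.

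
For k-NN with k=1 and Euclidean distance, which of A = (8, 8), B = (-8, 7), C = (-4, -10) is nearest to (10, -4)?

Distances: d(A) ≈ 12.1655, d(B) ≈ 21.095, d(C) ≈ 15.2315. Nearest: A = (8, 8) with distance 12.1655.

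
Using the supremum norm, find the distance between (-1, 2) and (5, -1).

max(|x_i - y_i|) = max(|-1 - 5|, |2 - (-1)|) = max(6, 3) = 6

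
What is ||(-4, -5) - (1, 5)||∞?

max(|x_i - y_i|) = max(|-4 - 1|, |-5 - 5|) = max(5, 10) = 10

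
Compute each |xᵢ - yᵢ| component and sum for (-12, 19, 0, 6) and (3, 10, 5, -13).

Σ|x_i - y_i| = |-12 - 3| + |19 - 10| + |0 - 5| + |6 - (-13)| = 15 + 9 + 5 + 19 = 48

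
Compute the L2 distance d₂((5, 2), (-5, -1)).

√(Σ(x_i - y_i)²) = √((5 - (-5))² + (2 - (-1))²)
= √(10² + 3²) = √(100 + 9) = √109 ≈ 10.4403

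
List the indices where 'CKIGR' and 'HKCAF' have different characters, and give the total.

Differing positions: 1, 3, 4, 5. Hamming distance = 4.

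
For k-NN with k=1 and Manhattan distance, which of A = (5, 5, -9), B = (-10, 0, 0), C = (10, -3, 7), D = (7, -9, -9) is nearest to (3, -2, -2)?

Distances: d(A) = 16, d(B) = 17, d(C) = 17, d(D) = 18. Nearest: A = (5, 5, -9) with distance 16.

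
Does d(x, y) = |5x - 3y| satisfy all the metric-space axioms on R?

No. d fails symmetry: d(1, 9) = |5·1 - 3·9| = |-22| = 22, but d(9, 1) = |5·9 - 3·1| = |42| = 42. Since 22 ≠ 42, d(x,y) ≠ d(y,x) in general.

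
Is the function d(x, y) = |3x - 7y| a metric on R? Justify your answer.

No. d fails symmetry: d(9, 6) = |3·9 - 7·6| = |-15| = 15, but d(6, 9) = |3·6 - 7·9| = |-45| = 45. Since 15 ≠ 45, d(x,y) ≠ d(y,x) in general.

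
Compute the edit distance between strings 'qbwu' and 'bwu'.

Let D[i][j] be the edit distance between the first i characters of 'qbwu' and the first j characters of 'bwu', with D[i][0] = i, D[0][j] = j, and D[i][j] = D[i-1][j-1] if the characters match, else 1 + min(D[i-1][j], D[i][j-1], D[i-1][j-1]). Filling the table (rows: prefixes of 'qbwu', columns: prefixes of 'bwu'):
     ε  b  w  u
  ε  0  1  2  3
  q  1  1  2  3
  b  2  1  2  3
  w  3  2  1  2
  u  4  3  2  1
The bottom-right entry gives D[4][3] = 1, so no sequence of fewer than 1 edit works. Backtracking through the table gives one optimal edit sequence (1 edit):
  qbwu → bwu (del q @1)
Edit distance = 1.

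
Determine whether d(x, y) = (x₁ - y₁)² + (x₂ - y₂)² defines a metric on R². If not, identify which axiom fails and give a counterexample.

No. The squared Euclidean distance fails the triangle inequality. Counterexample: x = (0, 0), y = (3, 2), z = (6, 4). d(x,z) = 6² + 4² = 52, but d(x,y) + d(y,z) = (3² + 2²) + (3² + 2²) = 13 + 13 = 26. Since 52 > 26, the triangle inequality is violated. (Note: √d, the ordinary Euclidean distance, IS a metric.)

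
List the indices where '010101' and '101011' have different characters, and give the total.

Differing positions: 1, 2, 3, 4, 5. Hamming distance = 5.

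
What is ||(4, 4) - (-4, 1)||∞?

max(|x_i - y_i|) = max(|4 - (-4)|, |4 - 1|) = max(8, 3) = 8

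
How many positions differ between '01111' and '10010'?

Differing positions: 1, 2, 3, 5. Hamming distance = 4.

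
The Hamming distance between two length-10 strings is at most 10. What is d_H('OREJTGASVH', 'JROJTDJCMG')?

Differing positions: 1, 3, 6, 7, 8, 9, 10. Hamming distance = 7. The maximum possible Hamming distance for length-10 strings is 10, so d_H/10 = 7/10 = 0.7.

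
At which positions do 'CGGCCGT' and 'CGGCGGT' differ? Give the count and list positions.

Differing positions: 5. Hamming distance = 1.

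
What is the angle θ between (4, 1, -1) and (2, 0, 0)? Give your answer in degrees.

With u = (4, 1, -1), v = (2, 0, 0):
u·v = 4·2 + 1·0 + (-1)·0 = 8 + 0 + 0 = 8.
|u| = √(4² + 1² + (-1)²) = √18, |v| = √(2² + 0² + 0²) = √4, so |u||v| = √(18·4) = √72.
cos θ = (u·v)/(|u||v|) = 8/√72 ≈ 0.942809
θ = arccos(0.942809) ≈ 19.47°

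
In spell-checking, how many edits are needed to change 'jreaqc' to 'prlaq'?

Let D[i][j] be the edit distance between the first i characters of 'jreaqc' and the first j characters of 'prlaq', with D[i][0] = i, D[0][j] = j, and D[i][j] = D[i-1][j-1] if the characters match, else 1 + min(D[i-1][j], D[i][j-1], D[i-1][j-1]). Filling the table (rows: prefixes of 'jreaqc', columns: prefixes of 'prlaq'):
     ε  p  r  l  a  q
  ε  0  1  2  3  4  5
  j  1  1  2  3  4  5
  r  2  2  1  2  3  4
  e  3  3  2  2  3  4
  a  4  4  3  3  2  3
  q  5  5  4  4  3  2
  c  6  6  5  5  4  3
The bottom-right entry gives D[6][5] = 3, so no sequence of fewer than 3 edits works. Backtracking through the table gives one optimal edit sequence (3 edits):
  jreaqc → preaqc (sub j→p @1)
  preaqc → prlaqc (sub e→l @3)
  prlaqc → prlaq (del c @6)
Edit distance = 3.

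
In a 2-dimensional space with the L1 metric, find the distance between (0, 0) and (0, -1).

Σ|x_i - y_i| = |0 - 0| + |0 - (-1)| = 0 + 1 = 1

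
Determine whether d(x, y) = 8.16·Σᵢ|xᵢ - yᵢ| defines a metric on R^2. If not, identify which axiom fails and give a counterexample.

Yes. The L1 (Manhattan) norm induces a metric on R^2, and multiplying a metric by a positive constant 8.16 > 0 preserves all four axioms: non-negativity (8.16·||x-y|| ≥ 0), identity (8.16·||x-y|| = 0 ⟺ ||x-y|| = 0 ⟺ x = y), symmetry (||x-y|| = ||y-x||), and the triangle inequality (8.16·||x-z|| ≤ 8.16·||x-y|| + 8.16·||y-z||). So d is a metric.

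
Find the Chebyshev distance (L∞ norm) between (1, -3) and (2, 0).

max(|x_i - y_i|) = max(|1 - 2|, |-3 - 0|) = max(1, 3) = 3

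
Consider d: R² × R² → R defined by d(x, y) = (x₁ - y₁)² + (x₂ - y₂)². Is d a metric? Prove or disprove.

No. The squared Euclidean distance fails the triangle inequality. Counterexample: x = (0, 0), y = (2, 2), z = (4, 4). d(x,z) = 4² + 4² = 32, but d(x,y) + d(y,z) = (2² + 2²) + (2² + 2²) = 8 + 8 = 16. Since 32 > 16, the triangle inequality is violated. (Note: √d, the ordinary Euclidean distance, IS a metric.)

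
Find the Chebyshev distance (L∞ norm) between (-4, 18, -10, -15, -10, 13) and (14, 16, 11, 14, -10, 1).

max(|x_i - y_i|) = max(|-4 - 14|, |18 - 16|, |-10 - 11|, |-15 - 14|, |-10 - (-10)|, |13 - 1|) = max(18, 2, 21, 29, 0, 12) = 29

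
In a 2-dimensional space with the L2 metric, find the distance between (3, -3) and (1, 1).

(Σ|x_i - y_i|^2)^(1/2) = (|3 - 1|^2 + |-3 - 1|^2)^(1/2)
= (2^2 + 4^2)^(1/2) = (4 + 16)^(1/2) = (20)^(1/2) ≈ 4.4721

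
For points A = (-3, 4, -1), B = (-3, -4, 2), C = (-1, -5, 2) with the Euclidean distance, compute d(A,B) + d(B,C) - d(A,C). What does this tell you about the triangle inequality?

d(A,B) = √(0² + 8² + 3²) = √73 ≈ 8.544, d(B,C) = √(2² + 1² + 0²) = √5 ≈ 2.2361, d(A,C) = √(2² + 9² + 3²) = √94 ≈ 9.6954.
d(A,B) + d(B,C) - d(A,C) = 8.544 + 2.2361 - 9.6954 = 10.7801 - 9.6954 = 1.0847 (to 4 decimal places). This is ≥ 0, so the triangle inequality holds for these points.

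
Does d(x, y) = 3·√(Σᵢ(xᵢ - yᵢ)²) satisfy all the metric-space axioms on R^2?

Yes. The L2 (Euclidean) norm induces a metric on R^2, and multiplying a metric by a positive constant 3 > 0 preserves all four axioms: non-negativity (3·||x-y|| ≥ 0), identity (3·||x-y|| = 0 ⟺ ||x-y|| = 0 ⟺ x = y), symmetry (||x-y|| = ||y-x||), and the triangle inequality (3·||x-z|| ≤ 3·||x-y|| + 3·||y-z||). So d is a metric.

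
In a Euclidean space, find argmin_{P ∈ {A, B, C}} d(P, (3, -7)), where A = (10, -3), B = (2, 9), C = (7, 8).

Distances: d(A) ≈ 8.0623, d(B) ≈ 16.0312, d(C) ≈ 15.5242. Nearest: A = (10, -3) with distance 8.0623.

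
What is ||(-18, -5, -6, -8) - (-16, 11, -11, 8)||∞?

max(|x_i - y_i|) = max(|-18 - (-16)|, |-5 - 11|, |-6 - (-11)|, |-8 - 8|) = max(2, 16, 5, 16) = 16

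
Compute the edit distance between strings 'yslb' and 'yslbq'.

Let D[i][j] be the edit distance between the first i characters of 'yslb' and the first j characters of 'yslbq', with D[i][0] = i, D[0][j] = j, and D[i][j] = D[i-1][j-1] if the characters match, else 1 + min(D[i-1][j], D[i][j-1], D[i-1][j-1]). Filling the table (rows: prefixes of 'yslb', columns: prefixes of 'yslbq'):
     ε  y  s  l  b  q
  ε  0  1  2  3  4  5
  y  1  0  1  2  3  4
  s  2  1  0  1  2  3
  l  3  2  1  0  1  2
  b  4  3  2  1  0  1
The bottom-right entry gives D[4][5] = 1, so no sequence of fewer than 1 edit works. Backtracking through the table gives one optimal edit sequence (1 edit):
  yslb → yslbq (ins q @5)
Edit distance = 1.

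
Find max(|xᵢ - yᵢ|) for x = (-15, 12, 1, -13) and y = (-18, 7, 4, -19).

max(|x_i - y_i|) = max(|-15 - (-18)|, |12 - 7|, |1 - 4|, |-13 - (-19)|) = max(3, 5, 3, 6) = 6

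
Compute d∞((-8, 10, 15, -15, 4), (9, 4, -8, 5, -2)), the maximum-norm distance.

max(|x_i - y_i|) = max(|-8 - 9|, |10 - 4|, |15 - (-8)|, |-15 - 5|, |4 - (-2)|) = max(17, 6, 23, 20, 6) = 23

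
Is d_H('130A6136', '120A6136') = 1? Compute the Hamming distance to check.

Differing positions: 2. Hamming distance = 1, so the claim is true.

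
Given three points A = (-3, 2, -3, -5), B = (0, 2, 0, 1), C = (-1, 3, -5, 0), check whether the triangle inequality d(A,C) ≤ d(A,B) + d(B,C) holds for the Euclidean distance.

d(A,B) = √(3² + 0² + 3² + 6²) = √54 ≈ 7.3485, d(B,C) = √(1² + 1² + 5² + 1²) = √28 ≈ 5.2915, d(A,C) = √(2² + 1² + 2² + 5²) = √34 ≈ 5.831.
d(A,C) ≈ 5.831 ≤ 7.3485 + 5.2915 = 12.64. Triangle inequality is satisfied.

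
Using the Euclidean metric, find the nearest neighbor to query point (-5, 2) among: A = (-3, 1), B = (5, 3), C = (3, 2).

Distances: d(A) ≈ 2.2361, d(B) ≈ 10.0499, d(C) = 8. Nearest: A = (-3, 1) with distance 2.2361.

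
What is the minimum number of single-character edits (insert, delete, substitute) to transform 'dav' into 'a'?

Let D[i][j] be the edit distance between the first i characters of 'dav' and the first j characters of 'a', with D[i][0] = i, D[0][j] = j, and D[i][j] = D[i-1][j-1] if the characters match, else 1 + min(D[i-1][j], D[i][j-1], D[i-1][j-1]). Filling the table (rows: prefixes of 'dav', columns: prefixes of 'a'):
     ε  a
  ε  0  1
  d  1  1
  a  2  1
  v  3  2
The bottom-right entry gives D[3][1] = 2, so no sequence of fewer than 2 edits works. Backtracking through the table gives one optimal edit sequence (2 edits):
  dav → av (del d @1)
  av → a (del v @2)
Edit distance = 2.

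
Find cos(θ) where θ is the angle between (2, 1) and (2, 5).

With u = (2, 1), v = (2, 5):
u·v = 2·2 + 1·5 = 4 + 5 = 9.
|u| = √(2² + 1²) = √5, |v| = √(2² + 5²) = √29, so |u||v| = √(5·29) = √145.
cos θ = (u·v)/(|u||v|) = 9/√145 ≈ 0.7474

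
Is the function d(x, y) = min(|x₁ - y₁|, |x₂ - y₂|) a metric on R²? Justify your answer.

No. d fails identity of indiscernibles: take x = (-5, 0) and y = (-5, 6). Then d(x,y) = min(|-5 - (-5)|, |0 - 6|) = min(0, 6) = 0, yet x ≠ y.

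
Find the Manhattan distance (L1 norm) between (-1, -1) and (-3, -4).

Σ|x_i - y_i| = |-1 - (-3)| + |-1 - (-4)| = 2 + 3 = 5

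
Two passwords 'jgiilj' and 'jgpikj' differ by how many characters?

Differing positions: 3, 5. Hamming distance = 2.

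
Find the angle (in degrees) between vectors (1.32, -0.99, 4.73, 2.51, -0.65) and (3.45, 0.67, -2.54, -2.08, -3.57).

With u = (1.32, -0.99, 4.73, 2.51, -0.65), v = (3.45, 0.67, -2.54, -2.08, -3.57):
u·v = 1.32·3.45 + (-0.99)·0.67 + 4.73·(-2.54) + 2.51·(-2.08) + (-0.65)·(-3.57) = 4.554 + (-0.6633) + (-12.0142) + (-5.2208) + 2.3205 = -11.0238.
|u| = √(1.32² + (-0.99)² + 4.73² + 2.51² + (-0.65)²) = √(1.7424 + 0.9801 + 22.3729 + 6.3001 + 0.4225) = √31.818, |v| = √(3.45² + 0.67² + (-2.54)² + (-2.08)² + (-3.57)²) = √(11.9025 + 0.4489 + 6.4516 + 4.3264 + 12.7449) = √35.8743.
cos θ = (u·v)/(|u||v|) = -11.0238/(√31.818·√35.8743) ≈ -0.32629
θ = arccos(-0.32629) ≈ 109.04°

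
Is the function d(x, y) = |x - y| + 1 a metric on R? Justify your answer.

No. d fails identity of indiscernibles (specifically d(x,x) = 0): d(-8, -8) = |-8 - (-8)| + 1 = 0 + 1 = 1 ≠ 0.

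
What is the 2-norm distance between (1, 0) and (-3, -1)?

(Σ|x_i - y_i|^2)^(1/2) = (|1 - (-3)|^2 + |0 - (-1)|^2)^(1/2)
= (4^2 + 1^2)^(1/2) = (16 + 1)^(1/2) = (17)^(1/2) ≈ 4.1231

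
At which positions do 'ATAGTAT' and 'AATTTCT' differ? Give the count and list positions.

Differing positions: 2, 3, 4, 6. Hamming distance = 4.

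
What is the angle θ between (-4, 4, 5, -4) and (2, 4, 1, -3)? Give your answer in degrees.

With u = (-4, 4, 5, -4), v = (2, 4, 1, -3):
u·v = (-4)·2 + 4·4 + 5·1 + (-4)·(-3) = (-8) + 16 + 5 + 12 = 25.
|u| = √((-4)² + 4² + 5² + (-4)²) = √73, |v| = √(2² + 4² + 1² + (-3)²) = √30, so |u||v| = √(73·30) = √2190.
cos θ = (u·v)/(|u||v|) = 25/√2190 ≈ 0.534217
θ = arccos(0.534217) ≈ 57.71°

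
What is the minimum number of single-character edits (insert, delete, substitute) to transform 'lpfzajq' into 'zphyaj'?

Let D[i][j] be the edit distance between the first i characters of 'lpfzajq' and the first j characters of 'zphyaj', with D[i][0] = i, D[0][j] = j, and D[i][j] = D[i-1][j-1] if the characters match, else 1 + min(D[i-1][j], D[i][j-1], D[i-1][j-1]). Filling the table (rows: prefixes of 'lpfzajq', columns: prefixes of 'zphyaj'):
     ε  z  p  h  y  a  j
  ε  0  1  2  3  4  5  6
  l  1  1  2  3  4  5  6
  p  2  2  1  2  3  4  5
  f  3  3  2  2  3  4  5
  z  4  3  3  3  3  4  5
  a  5  4  4  4  4  3  4
  j  6  5  5  5  5  4  3
  q  7  6  6  6  6  5  4
The bottom-right entry gives D[7][6] = 4, so no sequence of fewer than 4 edits works. Backtracking through the table gives one optimal edit sequence (4 edits):
  lpfzajq → zpfzajq (sub l→z @1)
  zpfzajq → zphzajq (sub f→h @3)
  zphzajq → zphyajq (sub z→y @4)
  zphyajq → zphyaj (del q @7)
Edit distance = 4.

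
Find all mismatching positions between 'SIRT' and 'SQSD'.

Differing positions: 2, 3, 4. Hamming distance = 3.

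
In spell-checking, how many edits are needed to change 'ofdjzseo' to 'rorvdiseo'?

Let D[i][j] be the edit distance between the first i characters of 'ofdjzseo' and the first j characters of 'rorvdiseo', with D[i][0] = i, D[0][j] = j, and D[i][j] = D[i-1][j-1] if the characters match, else 1 + min(D[i-1][j], D[i][j-1], D[i-1][j-1]). Filling the table (rows: prefixes of 'ofdjzseo', columns: prefixes of 'rorvdiseo'):
     ε  r  o  r  v  d  i  s  e  o
  ε  0  1  2  3  4  5  6  7  8  9
  o  1  1  1  2  3  4  5  6  7  8
  f  2  2  2  2  3  4  5  6  7  8
  d  3  3  3  3  3  3  4  5  6  7
  j  4  4  4  4  4  4  4  5  6  7
  z  5  5  5  5  5  5  5  5  6  7
  s  6  6  6  6  6  6  6  5  6  7
  e  7  7  7  7  7  7  7  6  5  6
  o  8  8  7  8  8  8  8  7  6  5
The bottom-right entry gives D[8][9] = 5, so no sequence of fewer than 5 edits works. Backtracking through the table gives one optimal edit sequence (5 edits):
  ofdjzseo → rofdjzseo (ins r @1)
  rofdjzseo → rordjzseo (sub f→r @3)
  rordjzseo → rorvjzseo (sub d→v @4)
  rorvjzseo → rorvdzseo (sub j→d @5)
  rorvdzseo → rorvdiseo (sub z→i @6)
Edit distance = 5.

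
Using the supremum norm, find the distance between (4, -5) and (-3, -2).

max(|x_i - y_i|) = max(|4 - (-3)|, |-5 - (-2)|) = max(7, 3) = 7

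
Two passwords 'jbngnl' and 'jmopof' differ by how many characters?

Differing positions: 2, 3, 4, 5, 6. Hamming distance = 5.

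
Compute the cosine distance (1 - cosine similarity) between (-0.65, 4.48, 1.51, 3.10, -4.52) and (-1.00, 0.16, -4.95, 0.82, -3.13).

With u = (-0.65, 4.48, 1.51, 3.10, -4.52), v = (-1.00, 0.16, -4.95, 0.82, -3.13):
u·v = (-0.65)·(-1) + 4.48·0.16 + 1.51·(-4.95) + 3.1·0.82 + (-4.52)·(-3.13) = 0.65 + 0.7168 + (-7.4745) + 2.542 + 14.1476 = 10.5819.
|u| = √((-0.65)² + 4.48² + 1.51² + 3.1² + (-4.52)²) = √(0.4225 + 20.0704 + 2.2801 + 9.61 + 20.4304) = √52.8134, |v| = √((-1)² + 0.16² + (-4.95)² + 0.82² + (-3.13)²) = √(1 + 0.0256 + 24.5025 + 0.6724 + 9.7969) = √35.9974.
cos θ = (u·v)/(|u||v|) = 10.5819/(√52.8134·√35.9974) ≈ 0.2427
Cosine distance = 1 - cos θ ≈ 1 - 0.2427 = 0.7573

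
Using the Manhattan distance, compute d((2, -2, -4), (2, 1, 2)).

Σ|x_i - y_i| = |2 - 2| + |-2 - 1| + |-4 - 2| = 0 + 3 + 6 = 9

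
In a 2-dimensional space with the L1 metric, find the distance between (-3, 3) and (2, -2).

Σ|x_i - y_i| = |-3 - 2| + |3 - (-2)| = 5 + 5 = 10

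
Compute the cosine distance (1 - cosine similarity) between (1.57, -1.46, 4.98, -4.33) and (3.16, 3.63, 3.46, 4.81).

With u = (1.57, -1.46, 4.98, -4.33), v = (3.16, 3.63, 3.46, 4.81):
u·v = 1.57·3.16 + (-1.46)·3.63 + 4.98·3.46 + (-4.33)·4.81 = 4.9612 + (-5.2998) + 17.2308 + (-20.8273) = -3.9351.
|u| = √(1.57² + (-1.46)² + 4.98² + (-4.33)²) = √(2.4649 + 2.1316 + 24.8004 + 18.7489) = √48.1458, |v| = √(3.16² + 3.63² + 3.46² + 4.81²) = √(9.9856 + 13.1769 + 11.9716 + 23.1361) = √58.2702.
cos θ = (u·v)/(|u||v|) = -3.9351/(√48.1458·√58.2702) ≈ -0.0743
Cosine distance = 1 - cos θ ≈ 1 - (-0.0743) = 1.0743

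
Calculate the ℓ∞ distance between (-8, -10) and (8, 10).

max(|x_i - y_i|) = max(|-8 - 8|, |-10 - 10|) = max(16, 20) = 20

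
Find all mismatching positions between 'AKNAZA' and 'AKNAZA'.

Differing positions: none. Hamming distance = 0.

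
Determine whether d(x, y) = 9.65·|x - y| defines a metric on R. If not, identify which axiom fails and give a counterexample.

Yes. Since |x - y| is a metric on R and 9.65 > 0, the positive scalar multiple 9.65·|x - y| is also a metric: scaling by a positive constant preserves non-negativity, identity (d=0 ⟺ |x-y|=0 ⟺ x=y), symmetry, and the triangle inequality.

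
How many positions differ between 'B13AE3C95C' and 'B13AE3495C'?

Differing positions: 7. Hamming distance = 1.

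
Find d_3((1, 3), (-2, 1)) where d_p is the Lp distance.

(Σ|x_i - y_i|^3)^(1/3) = (|1 - (-2)|^3 + |3 - 1|^3)^(1/3)
= (3^3 + 2^3)^(1/3) = (27 + 8)^(1/3) = (35)^(1/3) ≈ 3.2711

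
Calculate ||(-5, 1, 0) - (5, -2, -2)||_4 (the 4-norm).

(Σ|x_i - y_i|^4)^(1/4) = (|-5 - 5|^4 + |1 - (-2)|^4 + |0 - (-2)|^4)^(1/4)
= (10^4 + 3^4 + 2^4)^(1/4) = (10000 + 81 + 16)^(1/4) = (10097)^(1/4) ≈ 10.0242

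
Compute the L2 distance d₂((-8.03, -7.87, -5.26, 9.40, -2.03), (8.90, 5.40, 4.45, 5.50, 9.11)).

√(Σ(x_i - y_i)²) = √((-8.03 - 8.9)² + (-7.87 - 5.4)² + (-5.26 - 4.45)² + (9.4 - 5.5)² + (-2.03 - 9.11)²)
= √((-16.93)² + (-13.27)² + (-9.71)² + 3.9² + (-11.14)²) = √(286.6249 + 176.0929 + 94.2841 + 15.21 + 124.0996) = √696.3115 ≈ 26.3877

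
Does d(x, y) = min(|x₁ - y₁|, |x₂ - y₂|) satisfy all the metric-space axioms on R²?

No. d fails identity of indiscernibles: take x = (0, 0) and y = (0, 4). Then d(x,y) = min(|0 - 0|, |0 - 4|) = min(0, 4) = 0, yet x ≠ y.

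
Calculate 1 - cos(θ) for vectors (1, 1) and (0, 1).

With u = (1, 1), v = (0, 1):
u·v = 1·0 + 1·1 = 0 + 1 = 1.
|u| = √(1² + 1²) = √2, |v| = √(0² + 1²) = √1, so |u||v| = √(2·1) = √2.
cos θ = (u·v)/(|u||v|) = 1/√2 ≈ 0.7071
Cosine distance = 1 - cos θ ≈ 1 - 0.7071 = 0.2929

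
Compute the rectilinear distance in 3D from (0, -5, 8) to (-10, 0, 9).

Σ|x_i - y_i| = |0 - (-10)| + |-5 - 0| + |8 - 9| = 10 + 5 + 1 = 16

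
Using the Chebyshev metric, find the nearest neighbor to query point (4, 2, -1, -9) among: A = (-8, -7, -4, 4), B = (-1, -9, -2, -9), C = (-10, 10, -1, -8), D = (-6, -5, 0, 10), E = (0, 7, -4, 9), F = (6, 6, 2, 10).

Distances: d(A) = 13, d(B) = 11, d(C) = 14, d(D) = 19, d(E) = 18, d(F) = 19. Nearest: B = (-1, -9, -2, -9) with distance 11.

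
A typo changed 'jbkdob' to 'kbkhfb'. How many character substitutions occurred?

Differing positions: 1, 4, 5. Hamming distance = 3.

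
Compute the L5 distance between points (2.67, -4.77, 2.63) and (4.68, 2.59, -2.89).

(Σ|x_i - y_i|^5)^(1/5) = (|2.67 - 4.68|^5 + |-4.77 - 2.59|^5 + |2.63 - (-2.89)|^5)^(1/5)
= (2.01^5 + 7.36^5 + 5.52^5)^(1/5) ≈ (32.808 + 21596.7834 + 5125.0179)^(1/5) = (26754.6093)^(1/5) ≈ 7.6821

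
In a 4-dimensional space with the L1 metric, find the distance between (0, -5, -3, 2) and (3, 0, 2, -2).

Σ|x_i - y_i| = |0 - 3| + |-5 - 0| + |-3 - 2| + |2 - (-2)| = 3 + 5 + 5 + 4 = 17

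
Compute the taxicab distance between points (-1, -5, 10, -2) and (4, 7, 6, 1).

Σ|x_i - y_i| = |-1 - 4| + |-5 - 7| + |10 - 6| + |-2 - 1| = 5 + 12 + 4 + 3 = 24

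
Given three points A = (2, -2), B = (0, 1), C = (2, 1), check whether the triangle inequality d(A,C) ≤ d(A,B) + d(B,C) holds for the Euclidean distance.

d(A,B) = √(2² + 3²) = √13 ≈ 3.6056, d(B,C) = √(2² + 0²) = √4 = 2, d(A,C) = √(0² + 3²) = √9 = 3.
d(A,C) = 3 ≤ 3.6056 + 2 = 5.6056. Triangle inequality is satisfied.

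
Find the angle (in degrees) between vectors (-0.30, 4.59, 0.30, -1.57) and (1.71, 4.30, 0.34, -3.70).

With u = (-0.30, 4.59, 0.30, -1.57), v = (1.71, 4.30, 0.34, -3.70):
u·v = (-0.3)·1.71 + 4.59·4.3 + 0.3·0.34 + (-1.57)·(-3.7) = (-0.513) + 19.737 + 0.102 + 5.809 = 25.135.
|u| = √((-0.3)² + 4.59² + 0.3² + (-1.57)²) = √(0.09 + 21.0681 + 0.09 + 2.4649) = √23.713, |v| = √(1.71² + 4.3² + 0.34² + (-3.7)²) = √(2.9241 + 18.49 + 0.1156 + 13.69) = √35.2197.
cos θ = (u·v)/(|u||v|) = 25.135/(√23.713·√35.2197) ≈ 0.869747
θ = arccos(0.869747) ≈ 29.57°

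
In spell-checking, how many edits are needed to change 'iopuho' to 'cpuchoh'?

Let D[i][j] be the edit distance between the first i characters of 'iopuho' and the first j characters of 'cpuchoh', with D[i][0] = i, D[0][j] = j, and D[i][j] = D[i-1][j-1] if the characters match, else 1 + min(D[i-1][j], D[i][j-1], D[i-1][j-1]). Filling the table (rows: prefixes of 'iopuho', columns: prefixes of 'cpuchoh'):
     ε  c  p  u  c  h  o  h
  ε  0  1  2  3  4  5  6  7
  i  1  1  2  3  4  5  6  7
  o  2  2  2  3  4  5  5  6
  p  3  3  2  3  4  5  6  6
  u  4  4  3  2  3  4  5  6
  h  5  5  4  3  3  3  4  5
  o  6  6  5  4  4  4  3  4
The bottom-right entry gives D[6][7] = 4, so no sequence of fewer than 4 edits works. Backtracking through the table gives one optimal edit sequence (4 edits):
  iopuho → opuho (del i @1)
  opuho → cpuho (sub o→c @1)
  cpuho → cpucho (ins c @4)
  cpucho → cpuchoh (ins h @7)
Edit distance = 4.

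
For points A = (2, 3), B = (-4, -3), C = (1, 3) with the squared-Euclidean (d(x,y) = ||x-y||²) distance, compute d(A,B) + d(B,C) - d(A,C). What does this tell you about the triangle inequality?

d(A,B) = 6² + 6² = 72, d(B,C) = 5² + 6² = 61, d(A,C) = 1² + 0² = 1.
d(A,B) + d(B,C) - d(A,C) = 72 + 61 - 1 = 133 - 1 = 132. This is ≥ 0, so the triangle inequality holds for these points.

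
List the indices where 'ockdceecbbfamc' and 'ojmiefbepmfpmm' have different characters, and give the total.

Differing positions: 2, 3, 4, 5, 6, 7, 8, 9, 10, 12, 14. Hamming distance = 11.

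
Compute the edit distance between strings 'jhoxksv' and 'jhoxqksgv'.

Let D[i][j] be the edit distance between the first i characters of 'jhoxksv' and the first j characters of 'jhoxqksgv', with D[i][0] = i, D[0][j] = j, and D[i][j] = D[i-1][j-1] if the characters match, else 1 + min(D[i-1][j], D[i][j-1], D[i-1][j-1]). Filling the table (rows: prefixes of 'jhoxksv', columns: prefixes of 'jhoxqksgv'):
     ε  j  h  o  x  q  k  s  g  v
  ε  0  1  2  3  4  5  6  7  8  9
  j  1  0  1  2  3  4  5  6  7  8
  h  2  1  0  1  2  3  4  5  6  7
  o  3  2  1  0  1  2  3  4  5  6
  x  4  3  2  1  0  1  2  3  4  5
  k  5  4  3  2  1  1  1  2  3  4
  s  6  5  4  3  2  2  2  1  2  3
  v  7  6  5  4  3  3  3  2  2  2
The bottom-right entry gives D[7][9] = 2, so no sequence of fewer than 2 edits works. Backtracking through the table gives one optimal edit sequence (2 edits):
  jhoxksv → jhoxqksv (ins q @5)
  jhoxqksv → jhoxqksgv (ins g @8)
Edit distance = 2.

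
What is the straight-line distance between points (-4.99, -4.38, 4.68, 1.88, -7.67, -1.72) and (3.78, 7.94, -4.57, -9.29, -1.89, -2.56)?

√(Σ(x_i - y_i)²) = √((-4.99 - 3.78)² + (-4.38 - 7.94)² + (4.68 - (-4.57))² + (1.88 - (-9.29))² + (-7.67 - (-1.89))² + (-1.72 - (-2.56))²)
= √((-8.77)² + (-12.32)² + 9.25² + 11.17² + (-5.78)² + 0.84²) = √(76.9129 + 151.7824 + 85.5625 + 124.7689 + 33.4084 + 0.7056) = √473.1407 ≈ 21.7518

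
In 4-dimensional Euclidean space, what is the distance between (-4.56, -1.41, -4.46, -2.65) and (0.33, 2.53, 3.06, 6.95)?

√(Σ(x_i - y_i)²) = √((-4.56 - 0.33)² + (-1.41 - 2.53)² + (-4.46 - 3.06)² + (-2.65 - 6.95)²)
= √((-4.89)² + (-3.94)² + (-7.52)² + (-9.6)²) = √(23.9121 + 15.5236 + 56.5504 + 92.16) = √188.1461 ≈ 13.7166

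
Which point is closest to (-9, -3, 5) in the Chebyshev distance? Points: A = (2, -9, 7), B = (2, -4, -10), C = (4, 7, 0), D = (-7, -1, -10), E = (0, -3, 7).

Distances: d(A) = 11, d(B) = 15, d(C) = 13, d(D) = 15, d(E) = 9. Nearest: E = (0, -3, 7) with distance 9.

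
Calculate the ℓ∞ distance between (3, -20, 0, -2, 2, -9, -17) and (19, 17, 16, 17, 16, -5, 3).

max(|x_i - y_i|) = max(|3 - 19|, |-20 - 17|, |0 - 16|, |-2 - 17|, |2 - 16|, |-9 - (-5)|, |-17 - 3|) = max(16, 37, 16, 19, 14, 4, 20) = 37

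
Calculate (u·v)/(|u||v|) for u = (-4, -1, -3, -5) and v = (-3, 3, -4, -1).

With u = (-4, -1, -3, -5), v = (-3, 3, -4, -1):
u·v = (-4)·(-3) + (-1)·3 + (-3)·(-4) + (-5)·(-1) = 12 + (-3) + 12 + 5 = 26.
|u| = √((-4)² + (-1)² + (-3)² + (-5)²) = √51, |v| = √((-3)² + 3² + (-4)² + (-1)²) = √35, so |u||v| = √(51·35) = √1785.
cos θ = (u·v)/(|u||v|) = 26/√1785 ≈ 0.6154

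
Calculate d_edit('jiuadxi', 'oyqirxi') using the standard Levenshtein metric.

Let D[i][j] be the edit distance between the first i characters of 'jiuadxi' and the first j characters of 'oyqirxi', with D[i][0] = i, D[0][j] = j, and D[i][j] = D[i-1][j-1] if the characters match, else 1 + min(D[i-1][j], D[i][j-1], D[i-1][j-1]). Filling the table (rows: prefixes of 'jiuadxi', columns: prefixes of 'oyqirxi'):
     ε  o  y  q  i  r  x  i
  ε  0  1  2  3  4  5  6  7
  j  1  1  2  3  4  5  6  7
  i  2  2  2  3  3  4  5  6
  u  3  3  3  3  4  4  5  6
  a  4  4  4  4  4  5  5  6
  d  5  5  5  5  5  5  6  6
  x  6  6  6  6  6  6  5  6
  i  7  7  7  7  6  7  6  5
The bottom-right entry gives D[7][7] = 5, so no sequence of fewer than 5 edits works. Backtracking through the table gives one optimal edit sequence (5 edits):
  jiuadxi → oiuadxi (sub j→o @1)
  oiuadxi → oyuadxi (sub i→y @2)
  oyuadxi → oyqadxi (sub u→q @3)
  oyqadxi → oyqidxi (sub a→i @4)
  oyqidxi → oyqirxi (sub d→r @5)
Edit distance = 5.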